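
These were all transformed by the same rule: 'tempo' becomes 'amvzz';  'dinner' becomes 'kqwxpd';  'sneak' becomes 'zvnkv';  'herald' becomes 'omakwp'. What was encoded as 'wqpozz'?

In tempo: t→a is +7, e→m is +8, m→v is +9, p→z is +10 — the shift increases by 1 each position. The shift increases by 1 at each position, starting from +7: 7, 8, 9, ….
Decoding wqpozz: w−7=p, q−8=i, p−9=g, o−10=e, z−11=o, z−12=n.

pigeon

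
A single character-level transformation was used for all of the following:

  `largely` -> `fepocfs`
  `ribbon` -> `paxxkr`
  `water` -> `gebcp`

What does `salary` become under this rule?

l(11)→f(5) and a(0)→e(4) fit y≡19x+4 (mod 26); the inverse of 19 mod 26 is 11. Treating letters as 0–25, the rule is x ↦ 19x + 4 (mod 26).
Applying it to salary: s(18)→19·18+4≡8=i; a(0)→19·0+4≡4=e; l(11)→19·11+4≡5=f; a(0)→19·0+4≡4=e; r(17)→19·17+4≡15=p; y(24)→19·24+4≡18=s (all mod 26).

iefeps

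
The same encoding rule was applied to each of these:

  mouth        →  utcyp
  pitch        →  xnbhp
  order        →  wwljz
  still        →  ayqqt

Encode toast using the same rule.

btixb

Shifts by position in mouth: pos 0: m→u (+8), pos 1: o→t (+5), pos 2: u→c (+8), pos 3: t→y (+5) — repeating every 2. A repeating key of period 2 is used — shifts +8, +5 over and over.
On toast: t+8=b, o+5=t, a+8=i, s+5=x, t+8=b.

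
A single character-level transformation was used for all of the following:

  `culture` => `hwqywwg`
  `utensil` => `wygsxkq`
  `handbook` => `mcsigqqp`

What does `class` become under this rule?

hqcxx

The shift depends on letter class: consonant c→h is +5, but vowel u→w is +2. The rule splits by letter class: vowels +2, consonants +5.
For class: c(cons)+5=h, l(cons)+5=q, a(vowel)+2=c, s(cons)+5=x, s(cons)+5=x.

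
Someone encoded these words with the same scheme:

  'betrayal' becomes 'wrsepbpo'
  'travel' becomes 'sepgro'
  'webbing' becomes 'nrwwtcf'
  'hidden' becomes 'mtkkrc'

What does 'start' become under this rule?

b(1)→w(22) and e(4)→r(17) fit y≡7x+15 (mod 26); the inverse of 7 mod 26 is 15. Each letter's alphabet position (a=0..z=25) is mapped through 7·x+15 mod 26 — an affine cipher.
On start: s(18)→7·18+15≡11=l; t(19)→7·19+15≡18=s; a(0)→7·0+15≡15=p; r(17)→7·17+15≡4=e; t(19)→7·19+15≡18=s (all mod 26).

lspes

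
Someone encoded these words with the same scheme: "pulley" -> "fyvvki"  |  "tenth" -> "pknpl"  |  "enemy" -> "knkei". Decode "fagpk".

p(15)→f(5) and u(20)→y(24) fit y≡9x+0 (mod 26); the inverse of 9 mod 26 is 3. Each letter's alphabet position (a=0..z=25) is mapped through 9·x+0 mod 26 — an affine cipher.
Reversing it on fagpk: f(5)→3·(5−0)≡15=p; a(0)→3·(0−0)≡0=a; g(6)→3·(6−0)≡18=s; p(15)→3·(15−0)≡19=t; k(10)→3·(10−0)≡4=e (all mod 26).

paste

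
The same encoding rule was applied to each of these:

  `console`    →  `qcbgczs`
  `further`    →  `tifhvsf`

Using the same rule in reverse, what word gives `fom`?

ray

Compare letters: c→q is +14, o→c is +14, n→b is +14 — a constant shift. This is a Caesar cipher with shift 14.
Reversing it on fom: f−14=r, o−14=a, m−14=y.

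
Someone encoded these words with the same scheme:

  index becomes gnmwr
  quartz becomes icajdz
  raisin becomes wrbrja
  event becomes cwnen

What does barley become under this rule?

The output letters match the input read backwards, each shifted +9: index reversed is xedni. Two steps: reverse the string, then apply a Caesar shift of +9.
For barley: reverse → yelrab; then shift: y+9=h, e+9=n, l+9=u, r+9=a, a+9=j, b+9=k.

hnuajk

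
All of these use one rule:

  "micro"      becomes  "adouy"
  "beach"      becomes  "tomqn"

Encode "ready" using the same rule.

The word is reversed, then every letter is shifted forward by 12.
On ready: reverse → ydaer; then shift: y+12=k, d+12=p, a+12=m, e+12=q, r+12=d.

kpmqd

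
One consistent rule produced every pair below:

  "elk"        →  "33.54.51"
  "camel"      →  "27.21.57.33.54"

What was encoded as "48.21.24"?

The formula is n = 3×(alphabet index, a=1) + 18.
Reversing it on 48.21.24: 48→(48−18)÷3=10=j, 21→(21−18)÷3=1=a, 24→(24−18)÷3=2=b.

jab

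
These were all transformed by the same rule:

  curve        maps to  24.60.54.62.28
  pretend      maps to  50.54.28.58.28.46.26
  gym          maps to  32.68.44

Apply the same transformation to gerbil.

32.28.54.22.36.42

c(#3)→24 and u(#21)→60: differences scale by 2, so n = 2·pos + 18. The formula is n = 2×(alphabet index, a=1) + 18.
Applying it to gerbil: g=7→32, e=5→28, r=18→54, b=2→22, i=9→36, l=12→42.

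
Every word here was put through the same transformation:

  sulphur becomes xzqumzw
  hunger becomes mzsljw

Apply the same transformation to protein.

uwtyjns

It's a constant shift of +5 (ROT5).
For protein: p+5=u, r+5=w, o+5=t, t+5=y, e+5=j, i+5=n, n+5=s.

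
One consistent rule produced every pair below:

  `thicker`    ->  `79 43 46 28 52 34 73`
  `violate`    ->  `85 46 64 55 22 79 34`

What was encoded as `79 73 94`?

t(#20)→79 and h(#8)→43: differences scale by 3, so n = 3·pos + 19. Each letter becomes 3×(its alphabet position, a=1..z=26) + 19.
Undoing it on 79 73 94: 79→(79−19)÷3=20=t, 73→(73−19)÷3=18=r, 94→(94−19)÷3=25=y.

try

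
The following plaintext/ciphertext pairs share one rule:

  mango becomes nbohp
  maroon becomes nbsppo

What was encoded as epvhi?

dough

Compare letters: m→n is +1, a→b is +1, n→o is +1 — a constant shift. Every letter moves 1 place later in the alphabet, wrapping around z→a.
Undoing it on epvhi: e−1=d, p−1=o, v−1=u, h−1=g, i−1=h.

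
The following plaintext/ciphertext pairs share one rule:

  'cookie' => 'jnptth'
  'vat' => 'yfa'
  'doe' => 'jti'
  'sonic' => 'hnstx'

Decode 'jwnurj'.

The output letters match the input read backwards, each shifted +5: cookie reversed is eikooc. Two steps: reverse the string, then apply a Caesar shift of +5.
Decoding jwnurj: shift back: j−5=e, w−5=r, n−5=i, u−5=p, r−5=m, j−5=e → eripme; then reverse → empire.

empire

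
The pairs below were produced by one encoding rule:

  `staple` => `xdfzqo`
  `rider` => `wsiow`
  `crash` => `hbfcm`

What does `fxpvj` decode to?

Shifts by position in staple: pos 0: s→x (+5), pos 1: t→d (+10), pos 2: a→f (+5), pos 3: p→z (+10) — repeating every 2. It's a Vigenère-style cipher with numeric key [5,10]: position i shifts by key[i mod 2].
Undoing it on fxpvj: f−5=a, x−10=n, p−5=k, v−10=l, j−5=e.

ankle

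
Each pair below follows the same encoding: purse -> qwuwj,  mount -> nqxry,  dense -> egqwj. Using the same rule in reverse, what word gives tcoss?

salon

Letter i (0-indexed) is shifted by i+1, so successive shifts are 1, 2, 3, ….
Undoing it on tcoss: t−1=s, c−2=a, o−3=l, s−4=o, s−5=n.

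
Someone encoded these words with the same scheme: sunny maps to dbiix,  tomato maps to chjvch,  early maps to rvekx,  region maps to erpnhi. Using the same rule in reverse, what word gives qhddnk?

s(18)→d(3) and u(20)→b(1) fit y≡25x+21 (mod 26); the inverse of 25 mod 26 is 25. This is an affine cipher: with a=0,…,z=25, each position x becomes (25x+21) mod 26.
Undoing it on qhddnk: q(16)→25·(16−21)≡5=f; h(7)→25·(7−21)≡14=o; d(3)→25·(3−21)≡18=s; d(3)→25·(3−21)≡18=s; n(13)→25·(13−21)≡8=i; k(10)→25·(10−21)≡11=l (all mod 26).

fossil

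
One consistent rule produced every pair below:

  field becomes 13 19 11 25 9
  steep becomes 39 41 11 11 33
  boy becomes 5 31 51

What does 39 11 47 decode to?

The formula is n = 2×(alphabet index, a=1) + 1.
Decoding 39 11 47: 39→(39−1)÷2=19=s, 11→(11−1)÷2=5=e, 47→(47−1)÷2=23=w.

sew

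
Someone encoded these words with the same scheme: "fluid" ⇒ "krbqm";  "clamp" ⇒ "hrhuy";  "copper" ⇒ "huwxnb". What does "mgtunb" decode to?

In fluid: f→k is +5, l→r is +6, u→b is +7, i→q is +8 — the shift increases by 1 each position. Letter i (0-indexed) is shifted by i+5, so successive shifts are 5, 6, 7, ….
Decoding mgtunb: m−5=h, g−6=a, t−7=m, u−8=m, n−9=e, b−10=r.

hammer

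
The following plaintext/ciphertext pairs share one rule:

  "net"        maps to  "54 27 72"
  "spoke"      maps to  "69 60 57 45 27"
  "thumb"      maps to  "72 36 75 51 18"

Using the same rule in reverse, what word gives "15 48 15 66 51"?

alarm

n(#14)→54 and e(#5)→27: differences scale by 3, so n = 3·pos + 12. Each letter becomes 3×(its alphabet position, a=1..z=26) + 12.
Reversing it on 15 48 15 66 51: 15→(15−12)÷3=1=a, 48→(48−12)÷3=12=l, 15→(15−12)÷3=1=a, 66→(66−12)÷3=18=r, 51→(51−12)÷3=13=m.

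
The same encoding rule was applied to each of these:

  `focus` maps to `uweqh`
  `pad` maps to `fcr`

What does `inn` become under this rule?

ppk

Two steps: reverse the string, then apply a Caesar shift of +2.
Applying it to inn: reverse → nni; then shift: n+2=p, n+2=p, i+2=k.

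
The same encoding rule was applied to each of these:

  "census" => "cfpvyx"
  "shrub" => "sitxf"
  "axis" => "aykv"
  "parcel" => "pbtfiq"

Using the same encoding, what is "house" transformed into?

hpwvi

In census: c→c is +0, e→f is +1, n→p is +2, s→v is +3 — the shift increases by 1 each position. Letter i (0-indexed) is shifted by i+0, so successive shifts are 0, 1, 2, ….
Applying it to house: h+0=h, o+1=p, u+2=w, s+3=v, e+4=i.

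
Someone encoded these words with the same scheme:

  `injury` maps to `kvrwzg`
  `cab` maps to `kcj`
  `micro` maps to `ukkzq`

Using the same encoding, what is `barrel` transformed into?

jczzgt

The shift depends on letter class: consonant n→v is +8, but vowel i→k is +2. Vowels shift forward by 2 and consonants shift forward by 8.
Applying it to barrel: b(cons)+8=j, a(vowel)+2=c, r(cons)+8=z, r(cons)+8=z, e(vowel)+2=g, l(cons)+8=t.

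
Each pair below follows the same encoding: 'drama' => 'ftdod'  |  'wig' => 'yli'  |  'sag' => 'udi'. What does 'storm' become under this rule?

The shift depends on letter class: consonant d→f is +2, but vowel a→d is +3. Vowels shift forward by 3 and consonants shift forward by 2.
On storm: s(cons)+2=u, t(cons)+2=v, o(vowel)+3=r, r(cons)+2=t, m(cons)+2=o.

uvrto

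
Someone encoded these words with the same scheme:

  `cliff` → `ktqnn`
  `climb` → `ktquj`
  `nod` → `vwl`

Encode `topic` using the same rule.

Compare letters: c→k is +8, l→t is +8, i→q is +8 — a constant shift. Each letter is shifted forward by 8 in the alphabet (a Caesar shift of +8).
On topic: t+8=b, o+8=w, p+8=x, i+8=q, c+8=k.

bwxqk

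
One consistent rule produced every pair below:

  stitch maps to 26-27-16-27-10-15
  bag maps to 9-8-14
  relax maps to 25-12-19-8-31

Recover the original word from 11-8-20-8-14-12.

damage

s is letter #19 and maps to 26: an offset of 7. The number is (letter's place in the alphabet, a=1) + 7.
Decoding 11-8-20-8-14-12: 11→(11−7)÷1=4=d, 8→(8−7)÷1=1=a, 20→(20−7)÷1=13=m, 8→(8−7)÷1=1=a, 14→(14−7)÷1=7=g, 12→(12−7)÷1=5=e.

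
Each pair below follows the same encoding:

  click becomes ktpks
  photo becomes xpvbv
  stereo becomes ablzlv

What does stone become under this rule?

abvvl

The rule splits by letter class: vowels +7, consonants +8.
Applying it to stone: s(cons)+8=a, t(cons)+8=b, o(vowel)+7=v, n(cons)+8=v, e(vowel)+7=l.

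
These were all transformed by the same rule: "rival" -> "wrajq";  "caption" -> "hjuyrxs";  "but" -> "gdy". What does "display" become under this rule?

irxuqjd

The shift depends on letter class: consonant r→w is +5, but vowel i→r is +9. Vowels shift forward by 9 and consonants shift forward by 5.
Applying it to display: d(cons)+5=i, i(vowel)+9=r, s(cons)+5=x, p(cons)+5=u, l(cons)+5=q, a(vowel)+9=j, y(cons)+5=d.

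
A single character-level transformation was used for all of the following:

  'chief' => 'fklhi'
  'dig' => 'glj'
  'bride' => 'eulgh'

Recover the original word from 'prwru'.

It's a constant shift of +3 (ROT3).
Undoing it on prwru: p−3=m, r−3=o, w−3=t, r−3=o, u−3=r.

motor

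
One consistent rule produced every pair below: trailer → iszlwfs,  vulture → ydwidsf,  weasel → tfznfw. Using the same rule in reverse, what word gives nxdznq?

t(19)→i(8) and r(17)→s(18) fit y≡21x+25 (mod 26); the inverse of 21 mod 26 is 5. This is an affine cipher: with a=0,…,z=25, each position x becomes (21x+25) mod 26.
Undoing it on nxdznq: n(13)→5·(13−25)≡18=s; x(23)→5·(23−25)≡16=q; d(3)→5·(3−25)≡20=u; z(25)→5·(25−25)≡0=a; n(13)→5·(13−25)≡18=s; q(16)→5·(16−25)≡7=h (all mod 26).

squash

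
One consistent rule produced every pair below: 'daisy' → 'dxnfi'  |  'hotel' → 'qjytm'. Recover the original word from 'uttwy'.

The output letters match the input read backwards, each shifted +5: daisy reversed is ysiad. Two steps: reverse the string, then apply a Caesar shift of +5.
Decoding uttwy: shift back: u−5=p, t−5=o, t−5=o, w−5=r, y−5=t → poort; then reverse → troop.

troop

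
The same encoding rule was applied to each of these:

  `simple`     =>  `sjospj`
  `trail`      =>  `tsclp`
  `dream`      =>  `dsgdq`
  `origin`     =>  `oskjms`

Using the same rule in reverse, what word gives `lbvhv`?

later

In simple: s→s is +0, i→j is +1, m→o is +2, p→s is +3 — the shift increases by 1 each position. Letter i (0-indexed) is shifted by i+0, so successive shifts are 0, 1, 2, ….
Decoding lbvhv: l−0=l, b−1=a, v−2=t, h−3=e, v−4=r.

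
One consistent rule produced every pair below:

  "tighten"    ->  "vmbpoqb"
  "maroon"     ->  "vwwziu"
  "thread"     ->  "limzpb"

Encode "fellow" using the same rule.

The output letters match the input read backwards, each shifted +8: tighten reversed is nethgit. The word is reversed, then every letter is shifted forward by 8.
Applying it to fellow: reverse → wollef; then shift: w+8=e, o+8=w, l+8=t, l+8=t, e+8=m, f+8=n.

ewttmn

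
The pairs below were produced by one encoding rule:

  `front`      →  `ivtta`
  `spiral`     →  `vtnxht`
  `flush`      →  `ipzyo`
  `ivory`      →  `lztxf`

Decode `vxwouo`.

In front: f→i is +3, r→v is +4, o→t is +5, n→t is +6 — the shift increases by 1 each position. The shift increases by 1 at each position, starting from +3: 3, 4, 5, ….
Undoing it on vxwouo: v−3=s, x−4=t, w−5=r, o−6=i, u−7=n, o−8=g.

string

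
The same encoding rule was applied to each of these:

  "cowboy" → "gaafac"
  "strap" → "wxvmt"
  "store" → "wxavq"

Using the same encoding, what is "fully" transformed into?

jgppc

Vowels shift forward by 12 and consonants shift forward by 4.
On fully: f(cons)+4=j, u(vowel)+12=g, l(cons)+4=p, l(cons)+4=p, y(cons)+4=c.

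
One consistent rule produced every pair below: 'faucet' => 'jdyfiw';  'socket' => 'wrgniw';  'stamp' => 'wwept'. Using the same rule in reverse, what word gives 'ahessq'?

weapon

Shifts by position in faucet: pos 0: f→j (+4), pos 1: a→d (+3), pos 2: u→y (+4), pos 3: c→f (+3) — repeating every 2. The shifts repeat in a cycle of length 2: positions 0,1,… shift by +4, +3, then the pattern repeats.
Reversing it on ahessq: a−4=w, h−3=e, e−4=a, s−3=p, s−4=o, q−3=n.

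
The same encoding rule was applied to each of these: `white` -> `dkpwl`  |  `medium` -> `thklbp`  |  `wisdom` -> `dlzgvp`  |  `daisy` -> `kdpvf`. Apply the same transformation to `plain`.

Shifts by position in white: pos 0: w→d (+7), pos 1: h→k (+3), pos 2: i→p (+7), pos 3: t→w (+3) — repeating every 2. It's a Vigenère-style cipher with numeric key [7,3]: position i shifts by key[i mod 2].
Applying it to plain: p+7=w, l+3=o, a+7=h, i+3=l, n+7=u.

wohlu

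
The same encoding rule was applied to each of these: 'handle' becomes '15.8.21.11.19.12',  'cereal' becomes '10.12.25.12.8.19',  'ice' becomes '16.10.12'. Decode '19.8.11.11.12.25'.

h is letter #8 and maps to 15: an offset of 7. The number is (letter's place in the alphabet, a=1) + 7.
Undoing it on 19.8.11.11.12.25: 19→(19−7)÷1=12=l, 8→(8−7)÷1=1=a, 11→(11−7)÷1=4=d, 11→(11−7)÷1=4=d, 12→(12−7)÷1=5=e, 25→(25−7)÷1=18=r.

ladder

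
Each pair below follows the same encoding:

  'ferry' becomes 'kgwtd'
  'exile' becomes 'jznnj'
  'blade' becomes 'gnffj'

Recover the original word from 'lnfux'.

glass

Shifts by position in ferry: pos 0: f→k (+5), pos 1: e→g (+2), pos 2: r→w (+5), pos 3: r→t (+2) — repeating every 2. It's a Vigenère-style cipher with numeric key [5,2]: position i shifts by key[i mod 2].
Undoing it on lnfux: l−5=g, n−2=l, f−5=a, u−2=s, x−5=s.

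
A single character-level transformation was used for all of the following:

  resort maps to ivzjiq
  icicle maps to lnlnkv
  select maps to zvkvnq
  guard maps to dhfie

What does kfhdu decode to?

laugh

r(17)→i(8) and e(4)→v(21) fit y≡17x+5 (mod 26); the inverse of 17 mod 26 is 23. Each letter's alphabet position (a=0..z=25) is mapped through 17·x+5 mod 26 — an affine cipher.
Decoding kfhdu: k(10)→23·(10−5)≡11=l; f(5)→23·(5−5)≡0=a; h(7)→23·(7−5)≡20=u; d(3)→23·(3−5)≡6=g; u(20)→23·(20−5)≡7=h (all mod 26).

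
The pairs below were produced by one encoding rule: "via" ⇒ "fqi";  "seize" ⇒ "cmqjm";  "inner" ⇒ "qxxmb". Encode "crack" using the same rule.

mbimu

The shift depends on letter class: consonant v→f is +10, but vowel i→q is +8. Two shifts are in play — +8 for a/e/i/o/u, +10 for every other letter.
On crack: c(cons)+10=m, r(cons)+10=b, a(vowel)+8=i, c(cons)+10=m, k(cons)+10=u.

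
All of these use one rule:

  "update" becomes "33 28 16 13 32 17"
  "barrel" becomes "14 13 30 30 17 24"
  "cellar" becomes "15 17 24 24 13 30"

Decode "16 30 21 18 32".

Letters become their 1-based position plus 12 (so a→13, b→14, …).
Undoing it on 16 30 21 18 32: 16→(16−12)÷1=4=d, 30→(30−12)÷1=18=r, 21→(21−12)÷1=9=i, 18→(18−12)÷1=6=f, 32→(32−12)÷1=20=t.

drift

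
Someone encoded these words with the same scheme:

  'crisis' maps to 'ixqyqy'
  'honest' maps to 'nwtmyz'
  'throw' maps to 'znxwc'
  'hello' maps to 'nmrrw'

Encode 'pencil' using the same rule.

vmtiqr

The shift depends on letter class: consonant c→i is +6, but vowel i→q is +8. The rule splits by letter class: vowels +8, consonants +6.
For pencil: p(cons)+6=v, e(vowel)+8=m, n(cons)+6=t, c(cons)+6=i, i(vowel)+8=q, l(cons)+6=r.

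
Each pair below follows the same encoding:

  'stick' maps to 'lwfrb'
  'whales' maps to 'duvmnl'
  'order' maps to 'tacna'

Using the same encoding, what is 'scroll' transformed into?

lratmm

This is an affine cipher: with a=0,…,z=25, each position x becomes (11x+21) mod 26.
Applying it to scroll: s(18)→11·18+21≡11=l; c(2)→11·2+21≡17=r; r(17)→11·17+21≡0=a; o(14)→11·14+21≡19=t; l(11)→11·11+21≡12=m; l(11)→11·11+21≡12=m (all mod 26).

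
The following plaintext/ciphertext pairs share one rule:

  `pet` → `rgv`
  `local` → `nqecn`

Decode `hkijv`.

Compare letters: p→r is +2, e→g is +2, t→v is +2 — a constant shift. This is a Caesar cipher with shift 2.
Undoing it on hkijv: h−2=f, k−2=i, i−2=g, j−2=h, v−2=t.

fight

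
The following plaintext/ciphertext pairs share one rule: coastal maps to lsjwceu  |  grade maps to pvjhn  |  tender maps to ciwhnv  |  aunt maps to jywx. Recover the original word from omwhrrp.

Shifts by position in coastal: pos 0: c→l (+9), pos 1: o→s (+4), pos 2: a→j (+9), pos 3: s→w (+4) — repeating every 2. It's a Vigenère-style cipher with numeric key [9,4]: position i shifts by key[i mod 2].
Undoing it on omwhrrp: o−9=f, m−4=i, w−9=n, h−4=d, r−9=i, r−4=n, p−9=g.

finding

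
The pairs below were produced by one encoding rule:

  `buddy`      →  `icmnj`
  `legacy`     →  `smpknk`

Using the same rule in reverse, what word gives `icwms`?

In buddy: b→i is +7, u→c is +8, d→m is +9, d→n is +10 — the shift increases by 1 each position. Each letter shifts forward by (position + 7), i.e. 7, 8, 9, … — the shift grows by one for each successive letter.
Reversing it on icwms: i−7=b, c−8=u, w−9=n, m−10=c, s−11=h.

bunch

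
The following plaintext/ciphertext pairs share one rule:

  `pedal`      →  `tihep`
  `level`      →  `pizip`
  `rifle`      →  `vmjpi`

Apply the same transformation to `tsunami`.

xwyreqm

It's a constant shift of +4 (ROT4).
Applying it to tsunami: t+4=x, s+4=w, u+4=y, n+4=r, a+4=e, m+4=q, i+4=m.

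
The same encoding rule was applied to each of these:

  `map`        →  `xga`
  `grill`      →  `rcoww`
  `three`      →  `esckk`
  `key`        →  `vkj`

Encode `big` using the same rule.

The shift depends on letter class: consonant m→x is +11, but vowel a→g is +6. Vowels shift forward by 6 and consonants shift forward by 11.
For big: b(cons)+11=m, i(vowel)+6=o, g(cons)+11=r.

mor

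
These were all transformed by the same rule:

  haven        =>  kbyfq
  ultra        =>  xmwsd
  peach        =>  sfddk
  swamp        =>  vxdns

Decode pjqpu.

Shifts by position in haven: pos 0: h→k (+3), pos 1: a→b (+1), pos 2: v→y (+3), pos 3: e→f (+1) — repeating every 2. It's a Vigenère-style cipher with numeric key [3,1]: position i shifts by key[i mod 2].
Decoding pjqpu: p−3=m, j−1=i, q−3=n, p−1=o, u−3=r.

minor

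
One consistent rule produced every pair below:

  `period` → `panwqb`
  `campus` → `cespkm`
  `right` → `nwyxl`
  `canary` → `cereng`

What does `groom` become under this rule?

p(15)→p(15) and e(4)→a(0) fit y≡25x+4 (mod 26); the inverse of 25 mod 26 is 25. Treating letters as 0–25, the rule is x ↦ 25x + 4 (mod 26).
On groom: g(6)→25·6+4≡24=y; r(17)→25·17+4≡13=n; o(14)→25·14+4≡16=q; o(14)→25·14+4≡16=q; m(12)→25·12+4≡18=s (all mod 26).

ynqqs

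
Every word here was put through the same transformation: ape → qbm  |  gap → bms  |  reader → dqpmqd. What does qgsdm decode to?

The output letters match the input read backwards, each shifted +12: ape reversed is epa. The word is reversed, then every letter is shifted forward by 12.
Decoding qgsdm: shift back: q−12=e, g−12=u, s−12=g, d−12=r, m−12=a → eugra; then reverse → argue.

argue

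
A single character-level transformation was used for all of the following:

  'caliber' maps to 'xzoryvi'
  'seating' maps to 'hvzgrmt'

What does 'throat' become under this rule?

Each pair mirrors across the alphabet (c↔x, a↔z, l↔o): positions sum to 25. Letters are reflected about the middle of the alphabet (position → 25−position): Atbash.
Applying it to throat: t↔g, h↔s, r↔i, o↔l, a↔z, t↔g.

gsilzg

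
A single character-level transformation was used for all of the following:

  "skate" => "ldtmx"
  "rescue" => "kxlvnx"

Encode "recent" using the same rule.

kxvxgm

Compare letters: s→l is +19, k→d is +19, a→t is +19 — a constant shift. Every letter moves 19 places later in the alphabet, wrapping around z→a.
On recent: r+19=k, e+19=x, c+19=v, e+19=x, n+19=g, t+19=m.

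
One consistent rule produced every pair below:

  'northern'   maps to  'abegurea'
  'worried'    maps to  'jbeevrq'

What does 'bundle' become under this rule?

Compare letters: n→a is +13, o→b is +13, r→e is +13 — a constant shift. This is a Caesar cipher with shift 13.
On bundle: b+13=o, u+13=h, n+13=a, d+13=q, l+13=y, e+13=r.

ohaqyr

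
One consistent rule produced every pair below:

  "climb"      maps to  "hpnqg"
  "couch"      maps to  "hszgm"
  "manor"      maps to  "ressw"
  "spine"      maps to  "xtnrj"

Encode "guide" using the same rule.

Shifts by position in climb: pos 0: c→h (+5), pos 1: l→p (+4), pos 2: i→n (+5), pos 3: m→q (+4) — repeating every 2. A repeating key of period 2 is used — shifts +5, +4 over and over.
Applying it to guide: g+5=l, u+4=y, i+5=n, d+4=h, e+5=j.

lynhj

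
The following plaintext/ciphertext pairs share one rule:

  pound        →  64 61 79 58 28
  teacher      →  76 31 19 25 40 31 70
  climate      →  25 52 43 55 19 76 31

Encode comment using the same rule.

25 61 55 55 31 58 76

p(#16)→64 and o(#15)→61: differences scale by 3, so n = 3·pos + 16. With a=1..z=26, the number is 3·pos + 16.
Applying it to comment: c=3→25, o=15→61, m=13→55, m=13→55, e=5→31, n=14→58, t=20→76.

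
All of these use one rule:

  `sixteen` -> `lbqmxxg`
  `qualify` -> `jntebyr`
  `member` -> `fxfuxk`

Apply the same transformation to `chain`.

vatbg

Compare letters: s→l is +19, i→b is +19, x→q is +19 — a constant shift. It's a constant shift of +19 (ROT19).
For chain: c+19=v, h+19=a, a+19=t, i+19=b, n+19=g.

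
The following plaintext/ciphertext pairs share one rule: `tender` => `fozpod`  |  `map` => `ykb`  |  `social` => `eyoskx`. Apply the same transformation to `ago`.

ksy

The shift depends on letter class: consonant t→f is +12, but vowel e→o is +10. Vowels shift forward by 10 and consonants shift forward by 12.
On ago: a(vowel)+10=k, g(cons)+12=s, o(vowel)+10=y.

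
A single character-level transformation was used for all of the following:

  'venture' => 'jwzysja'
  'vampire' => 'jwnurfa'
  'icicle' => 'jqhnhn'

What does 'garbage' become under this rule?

jlfgwfl

The output letters match the input read backwards, each shifted +5: venture reversed is erutnev. The word is reversed, then every letter is shifted forward by 5.
On garbage: reverse → egabrag; then shift: e+5=j, g+5=l, a+5=f, b+5=g, r+5=w, a+5=f, g+5=l.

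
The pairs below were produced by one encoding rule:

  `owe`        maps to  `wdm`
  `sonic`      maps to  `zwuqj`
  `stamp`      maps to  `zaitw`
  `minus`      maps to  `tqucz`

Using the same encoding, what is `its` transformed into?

Vowels shift forward by 8 and consonants shift forward by 7.
Applying it to its: i(vowel)+8=q, t(cons)+7=a, s(cons)+7=z.

qaz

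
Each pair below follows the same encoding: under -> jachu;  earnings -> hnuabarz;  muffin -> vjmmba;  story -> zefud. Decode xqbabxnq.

clinical

u(20)→j(9) and n(13)→a(0) fit y≡5x+13 (mod 26); the inverse of 5 mod 26 is 21. Treating letters as 0–25, the rule is x ↦ 5x + 13 (mod 26).
Undoing it on xqbabxnq: x(23)→21·(23−13)≡2=c; q(16)→21·(16−13)≡11=l; b(1)→21·(1−13)≡8=i; a(0)→21·(0−13)≡13=n; b(1)→21·(1−13)≡8=i; x(23)→21·(23−13)≡2=c; n(13)→21·(13−13)≡0=a; q(16)→21·(16−13)≡11=l (all mod 26).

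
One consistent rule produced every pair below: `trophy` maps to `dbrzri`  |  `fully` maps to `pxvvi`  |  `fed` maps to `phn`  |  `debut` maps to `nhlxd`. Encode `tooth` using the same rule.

The shift depends on letter class: consonant t→d is +10, but vowel o→r is +3. The rule splits by letter class: vowels +3, consonants +10.
For tooth: t(cons)+10=d, o(vowel)+3=r, o(vowel)+3=r, t(cons)+10=d, h(cons)+10=r.

drrdr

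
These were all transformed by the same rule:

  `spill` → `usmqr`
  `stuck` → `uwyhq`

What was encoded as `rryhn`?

In spill: s→u is +2, p→s is +3, i→m is +4, l→q is +5 — the shift increases by 1 each position. Each letter shifts forward by (position + 2), i.e. 2, 3, 4, … — the shift grows by one for each successive letter.
Reversing it on rryhn: r−2=p, r−3=o, y−4=u, h−5=c, n−6=h.

pouch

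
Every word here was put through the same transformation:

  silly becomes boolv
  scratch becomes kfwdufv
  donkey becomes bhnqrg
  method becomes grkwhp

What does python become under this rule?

qrkwbs

The output letters match the input read backwards, each shifted +3: silly reversed is yllis. Two steps: reverse the string, then apply a Caesar shift of +3.
For python: reverse → nohtyp; then shift: n+3=q, o+3=r, h+3=k, t+3=w, y+3=b, p+3=s.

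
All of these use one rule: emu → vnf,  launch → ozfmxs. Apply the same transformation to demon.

wvnlm

This is the alphabet-reversal cipher (Atbash): a becomes z, b becomes y, etc.
For demon: d↔w, e↔v, m↔n, o↔l, n↔m.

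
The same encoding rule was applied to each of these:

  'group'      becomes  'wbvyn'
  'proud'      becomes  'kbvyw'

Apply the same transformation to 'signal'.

The word is reversed, then every letter is shifted forward by 7.
On signal: reverse → langis; then shift: l+7=s, a+7=h, n+7=u, g+7=n, i+7=p, s+7=z.

shunpz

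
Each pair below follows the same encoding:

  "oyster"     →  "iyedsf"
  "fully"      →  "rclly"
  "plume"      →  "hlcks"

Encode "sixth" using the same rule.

eozdp

o(14)→i(8) and y(24)→y(24) fit y≡25x+22 (mod 26); the inverse of 25 mod 26 is 25. Treating letters as 0–25, the rule is x ↦ 25x + 22 (mod 26).
On sixth: s(18)→25·18+22≡4=e; i(8)→25·8+22≡14=o; x(23)→25·23+22≡25=z; t(19)→25·19+22≡3=d; h(7)→25·7+22≡15=p (all mod 26).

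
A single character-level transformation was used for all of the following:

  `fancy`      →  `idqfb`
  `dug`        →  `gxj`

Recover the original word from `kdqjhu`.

Compare letters: f→i is +3, a→d is +3, n→q is +3 — a constant shift. This is a Caesar cipher with shift 3.
Undoing it on kdqjhu: k−3=h, d−3=a, q−3=n, j−3=g, h−3=e, u−3=r.

hanger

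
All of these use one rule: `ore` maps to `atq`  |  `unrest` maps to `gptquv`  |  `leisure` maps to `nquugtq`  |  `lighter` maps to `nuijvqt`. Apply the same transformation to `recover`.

tqeaxqt

Vowels shift forward by 12 and consonants shift forward by 2.
On recover: r(cons)+2=t, e(vowel)+12=q, c(cons)+2=e, o(vowel)+12=a, v(cons)+2=x, e(vowel)+12=q, r(cons)+2=t.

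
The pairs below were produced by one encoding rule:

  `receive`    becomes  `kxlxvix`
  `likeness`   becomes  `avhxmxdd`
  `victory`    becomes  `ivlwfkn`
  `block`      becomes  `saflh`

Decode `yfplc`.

pouch

Each letter's alphabet position (a=0..z=25) is mapped through 19·x+25 mod 26 — an affine cipher.
Reversing it on yfplc: y(24)→11·(24−25)≡15=p; f(5)→11·(5−25)≡14=o; p(15)→11·(15−25)≡20=u; l(11)→11·(11−25)≡2=c; c(2)→11·(2−25)≡7=h (all mod 26).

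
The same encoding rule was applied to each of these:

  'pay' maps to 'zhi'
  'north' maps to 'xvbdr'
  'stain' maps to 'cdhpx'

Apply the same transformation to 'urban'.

The shift depends on letter class: consonant p→z is +10, but vowel a→h is +7. Two shifts are in play — +7 for a/e/i/o/u, +10 for every other letter.
On urban: u(vowel)+7=b, r(cons)+10=b, b(cons)+10=l, a(vowel)+7=h, n(cons)+10=x.

bblhx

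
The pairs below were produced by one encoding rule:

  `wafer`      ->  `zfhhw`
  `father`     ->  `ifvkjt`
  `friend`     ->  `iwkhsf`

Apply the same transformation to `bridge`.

Shifts by position in wafer: pos 0: w→z (+3), pos 1: a→f (+5), pos 2: f→h (+2), pos 3: e→h (+3), pos 4: r→w (+5) — repeating every 3. It's a Vigenère-style cipher with numeric key [3,5,2]: position i shifts by key[i mod 3].
On bridge: b+3=e, r+5=w, i+2=k, d+3=g, g+5=l, e+2=g.

ewkglg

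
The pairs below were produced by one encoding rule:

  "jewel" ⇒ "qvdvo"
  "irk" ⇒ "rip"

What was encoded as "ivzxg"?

Each pair mirrors across the alphabet (j↔q, e↔v, w↔d): positions sum to 25. Each letter is replaced by its mirror in the alphabet: a↔z, b↔y, c↔x, and so on (the Atbash cipher).
Reversing it on ivzxg: i↔r, v↔e, z↔a, x↔c, g↔t.

react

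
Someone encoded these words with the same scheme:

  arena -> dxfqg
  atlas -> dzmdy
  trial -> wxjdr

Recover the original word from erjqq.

The shifts repeat in a cycle of length 3: positions 0,1,… shift by +3, +6, +1, then the pattern repeats.
Decoding erjqq: e−3=b, r−6=l, j−1=i, q−3=n, q−6=k.

blink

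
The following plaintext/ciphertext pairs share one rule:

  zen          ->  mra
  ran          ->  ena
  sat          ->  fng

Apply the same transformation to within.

Compare letters: z→m is +13, e→r is +13, n→a is +13 — a constant shift. Every letter moves 13 places later in the alphabet, wrapping around z→a.
Applying it to within: w+13=j, i+13=v, t+13=g, h+13=u, i+13=v, n+13=a.

jvguva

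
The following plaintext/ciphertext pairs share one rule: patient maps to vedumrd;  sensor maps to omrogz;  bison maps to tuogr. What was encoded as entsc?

album

p(15)→v(21) and a(0)→e(4) fit y≡15x+4 (mod 26); the inverse of 15 mod 26 is 7. This is an affine cipher: with a=0,…,z=25, each position x becomes (15x+4) mod 26.
Undoing it on entsc: e(4)→7·(4−4)≡0=a; n(13)→7·(13−4)≡11=l; t(19)→7·(19−4)≡1=b; s(18)→7·(18−4)≡20=u; c(2)→7·(2−4)≡12=m (all mod 26).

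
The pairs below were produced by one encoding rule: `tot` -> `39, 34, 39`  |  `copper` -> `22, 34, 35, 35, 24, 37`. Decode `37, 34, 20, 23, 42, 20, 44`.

roadway

t is letter #20 and maps to 39: an offset of 19. The number is (letter's place in the alphabet, a=1) + 19.
Undoing it on 37, 34, 20, 23, 42, 20, 44: 37→(37−19)÷1=18=r, 34→(34−19)÷1=15=o, 20→(20−19)÷1=1=a, 23→(23−19)÷1=4=d, 42→(42−19)÷1=23=w, 20→(20−19)÷1=1=a, 44→(44−19)÷1=25=y.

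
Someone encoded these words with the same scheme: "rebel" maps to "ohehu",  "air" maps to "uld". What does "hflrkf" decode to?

The output letters match the input read backwards, each shifted +3: rebel reversed is leber. Two steps: reverse the string, then apply a Caesar shift of +3.
Decoding hflrkf: shift back: h−3=e, f−3=c, l−3=i, r−3=o, k−3=h, f−3=c → eciohc; then reverse → choice.

choice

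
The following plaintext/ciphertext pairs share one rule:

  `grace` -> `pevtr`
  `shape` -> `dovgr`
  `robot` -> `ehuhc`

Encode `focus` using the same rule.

g(6)→p(15) and r(17)→e(4) fit y≡25x+21 (mod 26); the inverse of 25 mod 26 is 25. Each letter's alphabet position (a=0..z=25) is mapped through 25·x+21 mod 26 — an affine cipher.
Applying it to focus: f(5)→25·5+21≡16=q; o(14)→25·14+21≡7=h; c(2)→25·2+21≡19=t; u(20)→25·20+21≡1=b; s(18)→25·18+21≡3=d (all mod 26).

qhtbd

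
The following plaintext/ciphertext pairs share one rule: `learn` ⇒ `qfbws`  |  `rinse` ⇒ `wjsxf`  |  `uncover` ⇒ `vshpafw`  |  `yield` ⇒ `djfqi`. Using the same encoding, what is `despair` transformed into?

The shift depends on letter class: consonant l→q is +5, but vowel e→f is +1. Two shifts are in play — +1 for a/e/i/o/u, +5 for every other letter.
For despair: d(cons)+5=i, e(vowel)+1=f, s(cons)+5=x, p(cons)+5=u, a(vowel)+1=b, i(vowel)+1=j, r(cons)+5=w.

ifxubjw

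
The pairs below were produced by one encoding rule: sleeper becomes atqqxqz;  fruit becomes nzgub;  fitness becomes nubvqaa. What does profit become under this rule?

xzanub

The shift depends on letter class: consonant s→a is +8, but vowel e→q is +12. Vowels shift forward by 12 and consonants shift forward by 8.
For profit: p(cons)+8=x, r(cons)+8=z, o(vowel)+12=a, f(cons)+8=n, i(vowel)+12=u, t(cons)+8=b.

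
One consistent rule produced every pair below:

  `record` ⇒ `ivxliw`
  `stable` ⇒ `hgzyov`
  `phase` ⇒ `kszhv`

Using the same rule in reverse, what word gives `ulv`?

Letters are reflected about the middle of the alphabet (position → 25−position): Atbash.
Reversing it on ulv: u↔f, l↔o, v↔e.

foe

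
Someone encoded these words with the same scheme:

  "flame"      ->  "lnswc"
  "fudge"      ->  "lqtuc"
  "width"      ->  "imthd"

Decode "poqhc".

route

Treating letters as 0–25, the rule is x ↦ 9x + 18 (mod 26).
Undoing it on poqhc: p(15)→3·(15−18)≡17=r; o(14)→3·(14−18)≡14=o; q(16)→3·(16−18)≡20=u; h(7)→3·(7−18)≡19=t; c(2)→3·(2−18)≡4=e (all mod 26).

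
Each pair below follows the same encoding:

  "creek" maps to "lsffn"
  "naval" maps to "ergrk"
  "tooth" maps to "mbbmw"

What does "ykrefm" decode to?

c(2)→l(11) and r(17)→s(18) fit y≡23x+17 (mod 26); the inverse of 23 mod 26 is 17. Treating letters as 0–25, the rule is x ↦ 23x + 17 (mod 26).
Undoing it on ykrefm: y(24)→17·(24−17)≡15=p; k(10)→17·(10−17)≡11=l; r(17)→17·(17−17)≡0=a; e(4)→17·(4−17)≡13=n; f(5)→17·(5−17)≡4=e; m(12)→17·(12−17)≡19=t (all mod 26).

planet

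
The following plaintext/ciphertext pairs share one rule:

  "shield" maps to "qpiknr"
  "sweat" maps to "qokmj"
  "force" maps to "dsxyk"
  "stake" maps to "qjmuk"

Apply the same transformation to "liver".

s(18)→q(16) and h(7)→p(15) fit y≡19x+12 (mod 26); the inverse of 19 mod 26 is 11. Treating letters as 0–25, the rule is x ↦ 19x + 12 (mod 26).
For liver: l(11)→19·11+12≡13=n; i(8)→19·8+12≡8=i; v(21)→19·21+12≡21=v; e(4)→19·4+12≡10=k; r(17)→19·17+12≡23=x (all mod 26).

nivkx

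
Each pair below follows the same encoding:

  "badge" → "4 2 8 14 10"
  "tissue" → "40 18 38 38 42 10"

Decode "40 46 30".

two

b(#2)→4 and a(#1)→2: differences scale by 2, so n = 2·pos + 0. With a=1..z=26, the number is 2·pos.
Reversing it on 40 46 30: 40→(40−0)÷2=20=t, 46→(46−0)÷2=23=w, 30→(30−0)÷2=15=o.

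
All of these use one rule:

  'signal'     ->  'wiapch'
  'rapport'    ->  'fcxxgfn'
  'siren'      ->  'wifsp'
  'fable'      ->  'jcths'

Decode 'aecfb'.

s(18)→w(22) and i(8)→i(8) fit y≡17x+2 (mod 26); the inverse of 17 mod 26 is 23. This is an affine cipher: with a=0,…,z=25, each position x becomes (17x+2) mod 26.
Reversing it on aecfb: a(0)→23·(0−2)≡6=g; e(4)→23·(4−2)≡20=u; c(2)→23·(2−2)≡0=a; f(5)→23·(5−2)≡17=r; b(1)→23·(1−2)≡3=d (all mod 26).

guard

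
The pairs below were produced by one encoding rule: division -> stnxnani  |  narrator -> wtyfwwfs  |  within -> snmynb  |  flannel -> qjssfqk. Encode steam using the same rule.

rfjyx

The word is reversed, then every letter is shifted forward by 5.
On steam: reverse → maets; then shift: m+5=r, a+5=f, e+5=j, t+5=y, s+5=x.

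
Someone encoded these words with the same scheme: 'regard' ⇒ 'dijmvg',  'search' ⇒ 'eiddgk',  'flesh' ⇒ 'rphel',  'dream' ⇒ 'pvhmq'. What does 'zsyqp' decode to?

novel

A repeating key of period 3 is used — shifts +12, +4, +3 over and over.
Reversing it on zsyqp: z−12=n, s−4=o, y−3=v, q−12=e, p−4=l.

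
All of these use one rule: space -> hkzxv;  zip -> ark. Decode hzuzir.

Letters are reflected about the middle of the alphabet (position → 25−position): Atbash.
Decoding hzuzir: h↔s, z↔a, u↔f, z↔a, i↔r, r↔i.

safari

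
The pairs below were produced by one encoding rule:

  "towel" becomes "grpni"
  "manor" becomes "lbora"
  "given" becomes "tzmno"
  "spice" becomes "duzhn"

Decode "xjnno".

Treating letters as 0–25, the rule is x ↦ 3x + 1 (mod 26).
Decoding xjnno: x(23)→9·(23−1)≡16=q; j(9)→9·(9−1)≡20=u; n(13)→9·(13−1)≡4=e; n(13)→9·(13−1)≡4=e; o(14)→9·(14−1)≡13=n (all mod 26).

queen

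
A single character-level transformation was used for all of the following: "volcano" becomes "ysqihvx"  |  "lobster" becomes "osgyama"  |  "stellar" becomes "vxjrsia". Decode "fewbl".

carve

Each letter shifts forward by (position + 3), i.e. 3, 4, 5, … — the shift grows by one for each successive letter.
Decoding fewbl: f−3=c, e−4=a, w−5=r, b−6=v, l−7=e.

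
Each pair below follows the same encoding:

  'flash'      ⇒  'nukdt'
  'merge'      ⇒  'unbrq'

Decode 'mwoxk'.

enemy

In flash: f→n is +8, l→u is +9, a→k is +10, s→d is +11 — the shift increases by 1 each position. Each letter shifts forward by (position + 8), i.e. 8, 9, 10, … — the shift grows by one for each successive letter.
Undoing it on mwoxk: m−8=e, w−9=n, o−10=e, x−11=m, k−12=y.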